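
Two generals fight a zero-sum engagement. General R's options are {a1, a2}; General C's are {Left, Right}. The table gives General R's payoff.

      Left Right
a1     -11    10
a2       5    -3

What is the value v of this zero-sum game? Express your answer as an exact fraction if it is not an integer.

17/29

Row minima: a1 → -11, a2 → -3; maximin = -3.
Column maxima: Left → 5, Right → 10; minimax = 5.
-3 ≠ 5, so there is no saddle point; optimal play is mixed.
Let General R play a1 with probability p. Expected payoff against Left: (-11)p + 5(1−p) = −16p + 5; against Right: 10p + (-3)(1−p) = 13p − 3.
Setting these equal: −16p + 5 = 13p − 3 ⇒ −29p = -8 ⇒ p = 8/29, and the value is (-16)·(8/29) + 5 = 17/29.
For General C: with q = P(Left), equating a1's and a2's payoffs gives −21q + 10 = 8q − 3 ⇒ q = 13/29.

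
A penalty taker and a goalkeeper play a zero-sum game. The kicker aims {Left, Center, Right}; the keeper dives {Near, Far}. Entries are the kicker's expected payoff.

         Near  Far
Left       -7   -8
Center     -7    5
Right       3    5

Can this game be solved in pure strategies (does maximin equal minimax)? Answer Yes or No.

Row minima: Left → -8, Center → -7, Right → 3; maximin = 3.
Column maxima: Near → 3, Far → 5; minimax = 3.
maximin = minimax = 3, so a saddle point exists.

Yes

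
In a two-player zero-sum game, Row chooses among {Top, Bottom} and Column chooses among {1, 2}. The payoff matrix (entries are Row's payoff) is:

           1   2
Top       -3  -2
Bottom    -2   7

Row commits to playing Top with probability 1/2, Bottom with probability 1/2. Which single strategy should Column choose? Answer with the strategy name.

If Column plays 1, Row's expected payoff is (1/2)·(-3) + (1/2)·(-2) = -5/2.
If Column plays 2, Row's expected payoff is (1/2)·(-2) + (1/2)·7 = 5/2.
Column minimizes Row's payoff; the smallest is -5/2, so the best response is 1.

1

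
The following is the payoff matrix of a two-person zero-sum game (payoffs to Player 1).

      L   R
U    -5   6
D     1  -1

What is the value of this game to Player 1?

1/13

Row minima: U → -5, D → -1; maximin = -1.
Column maxima: L → 1, R → 6; minimax = 1.
-1 ≠ 1, so there is no saddle point; optimal play is mixed.
Let Player 1 play U with probability p. Expected payoff against L: (-5)p + 1(1−p) = −6p + 1; against R: 6p + (-1)(1−p) = 7p − 1.
Setting these equal: −6p + 1 = 7p − 1 ⇒ −13p = -2 ⇒ p = 2/13, and the value is (-6)·(2/13) + 1 = 1/13.
For Player 2: with q = P(L), equating U's and D's payoffs gives −11q + 6 = 2q − 1 ⇒ q = 7/13.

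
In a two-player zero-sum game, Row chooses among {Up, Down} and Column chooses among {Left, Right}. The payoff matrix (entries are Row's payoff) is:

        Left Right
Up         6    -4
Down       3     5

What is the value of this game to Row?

Row minima: Up → -4, Down → 3; maximin = 3.
Column maxima: Left → 6, Right → 5; minimax = 5.
3 ≠ 5, so there is no saddle point; optimal play is mixed.
Let Row play Up with probability p. Expected payoff against Left: 6p + 3(1−p) = 3p + 3; against Right: (-4)p + 5(1−p) = −9p + 5.
Setting these equal: 3p + 3 = −9p + 5 ⇒ 12p = 2 ⇒ p = 1/6, and the value is (3)·(1/6) + 3 = 7/2.
For Column: with q = P(Left), equating Up's and Down's payoffs gives 10q − 4 = −2q + 5 ⇒ q = 3/4.

7/2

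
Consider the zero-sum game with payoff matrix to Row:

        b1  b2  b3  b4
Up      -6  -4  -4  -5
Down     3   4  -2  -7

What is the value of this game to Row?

Row minima: Up → -6, Down → -7; maximin = -6.
Column maxima: b1 → 3, b2 → 4, b3 → -2, b4 → -5; minimax = -5.
-6 ≠ -5, so there is no saddle point; optimal play is mixed.
b2 is strictly dominated by b1 (it gives Row strictly more in every row), so Column never plays it.
b3 is strictly dominated by b4 (it gives Row strictly more in every row), so Column never plays it.
On the remaining 2×2 (Up, Down vs b1, b4):
Let Row play Up with probability p. Expected payoff against b1: (-6)p + 3(1−p) = −9p + 3; against b4: (-5)p + (-7)(1−p) = 2p − 7.
Setting these equal: −9p + 3 = 2p − 7 ⇒ −11p = -10 ⇒ p = 10/11, and the value is (-9)·(10/11) + 3 = -57/11.
For Column: with q = P(b1), equating Up's and Down's payoffs gives −q − 5 = 10q − 7 ⇒ q = 2/11.

-57/11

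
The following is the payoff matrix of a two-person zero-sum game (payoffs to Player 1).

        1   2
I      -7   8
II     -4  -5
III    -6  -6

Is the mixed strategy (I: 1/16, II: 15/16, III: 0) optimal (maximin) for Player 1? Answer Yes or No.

Yes

Against 1 this mix gives (1/16)·(-7) + (15/16)·(-4) = -67/16.
Against 2 this mix gives (1/16)·8 + (15/16)·(-5) = -67/16.
All of Player 2's active replies (1, 2) yield -67/16, and no column does worse for Player 1. The mix makes Player 2 indifferent and guarantees -67/16, so it is optimal.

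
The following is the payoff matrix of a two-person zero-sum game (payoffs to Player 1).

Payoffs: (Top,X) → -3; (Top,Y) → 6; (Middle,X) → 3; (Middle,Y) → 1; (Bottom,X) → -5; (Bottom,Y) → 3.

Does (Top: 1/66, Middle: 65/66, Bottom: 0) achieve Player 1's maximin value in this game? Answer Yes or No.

Against X this mix gives (1/66)·(-3) + (65/66)·3 = 32/11.
Against Y this mix gives (1/66)·6 + (65/66)·1 = 71/66.
Player 2 will play Y, holding Player 1 to 71/66. Shifting weight toward the row that does better against Y would raise this floor (the equalizing mix achieves 21/11 against both Y and X), so the proposed strategy is not optimal.

No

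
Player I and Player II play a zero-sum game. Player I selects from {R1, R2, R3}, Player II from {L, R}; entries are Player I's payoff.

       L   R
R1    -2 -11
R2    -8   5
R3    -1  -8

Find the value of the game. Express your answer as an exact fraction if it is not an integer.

-69/20

Row minima: R1 → -11, R2 → -8, R3 → -8; maximin = -8.
Column maxima: L → -1, R → 5; minimax = -1.
-8 ≠ -1, so there is no saddle point; optimal play is mixed.
R1 is strictly dominated by R3, so Player I never plays it.
On the remaining 2×2 (R2, R3 vs L, R):
Let Player I play R2 with probability p. Expected payoff against L: (-8)p + (-1)(1−p) = −7p − 1; against R: 5p + (-8)(1−p) = 13p − 8.
Setting these equal: −7p − 1 = 13p − 8 ⇒ −20p = -7 ⇒ p = 7/20, and the value is (-7)·(7/20) − 1 = -69/20.
For Player II: with q = P(L), equating R2's and R3's payoffs gives −13q + 5 = 7q − 8 ⇒ q = 13/20.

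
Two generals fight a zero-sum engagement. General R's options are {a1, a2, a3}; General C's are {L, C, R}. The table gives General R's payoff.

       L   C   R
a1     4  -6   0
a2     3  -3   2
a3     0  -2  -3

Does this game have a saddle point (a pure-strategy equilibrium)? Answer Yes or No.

No

Row minima: a1 → -6, a2 → -3, a3 → -3; maximin = -3.
Column maxima: L → 4, C → -2, R → 2; minimax = -2.
-3 ≠ -2, so no pure-strategy equilibrium exists.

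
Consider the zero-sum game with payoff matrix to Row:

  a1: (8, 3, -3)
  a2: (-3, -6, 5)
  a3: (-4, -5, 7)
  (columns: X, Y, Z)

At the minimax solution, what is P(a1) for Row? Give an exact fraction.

2/3

Row minima: a1 → -3, a2 → -6, a3 → -5; maximin = -3.
Column maxima: X → 8, Y → 3, Z → 7; minimax = 3.
-3 ≠ 3, so there is no saddle point; optimal play is mixed.
X is strictly dominated by Y (it gives Row strictly more in every row), so Column never plays it.
With X eliminated, a2 is strictly dominated by a3 (a3 gives Row strictly more in every remaining column), so Row never plays it.
On the remaining 2×2 (a1, a3 vs Y, Z):
Let Row play a1 with probability p. Expected payoff against Y: 3p + (-5)(1−p) = 8p − 5; against Z: (-3)p + 7(1−p) = −10p + 7.
Setting these equal: 8p − 5 = −10p + 7 ⇒ 18p = 12 ⇒ p = 2/3, and the value is (8)·(2/3) − 5 = 1/3.
For Column: with q = P(Y), equating a1's and a3's payoffs gives 6q − 3 = −12q + 7 ⇒ q = 5/9.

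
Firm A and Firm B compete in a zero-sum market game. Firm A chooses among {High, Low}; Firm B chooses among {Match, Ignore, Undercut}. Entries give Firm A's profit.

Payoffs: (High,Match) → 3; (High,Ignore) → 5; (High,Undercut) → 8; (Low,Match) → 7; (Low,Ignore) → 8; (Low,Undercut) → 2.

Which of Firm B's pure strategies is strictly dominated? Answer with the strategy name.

Match holds Firm A's payoff strictly below Ignore in every row: 3 < 5, 7 < 8.
So Ignore is strictly dominated for Firm B.

Ignore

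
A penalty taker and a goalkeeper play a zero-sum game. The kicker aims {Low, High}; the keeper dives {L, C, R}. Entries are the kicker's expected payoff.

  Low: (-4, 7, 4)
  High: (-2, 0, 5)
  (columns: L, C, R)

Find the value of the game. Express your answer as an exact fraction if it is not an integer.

-2

Row minima: Low → -4, High → -2; maximin = -2.
Column maxima: L → -2, C → 7, R → 5; minimax = -2.
Since maximin = minimax = -2, there is a saddle point and the value is -2.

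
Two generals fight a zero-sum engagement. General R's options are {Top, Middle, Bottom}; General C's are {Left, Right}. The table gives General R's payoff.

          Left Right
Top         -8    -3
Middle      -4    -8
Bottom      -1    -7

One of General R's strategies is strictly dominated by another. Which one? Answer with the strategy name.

Middle

Bottom gives a strictly higher payoff than Middle against every column: -1 > -4, -7 > -8.
So Middle is strictly dominated and General R never plays it.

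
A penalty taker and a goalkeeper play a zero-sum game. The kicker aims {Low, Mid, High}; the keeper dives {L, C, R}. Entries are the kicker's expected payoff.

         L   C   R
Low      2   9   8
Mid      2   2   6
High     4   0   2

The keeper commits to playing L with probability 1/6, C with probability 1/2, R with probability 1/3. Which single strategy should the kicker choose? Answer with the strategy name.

Expected payoff of Low: (1/6)·2 + (1/2)·9 + (1/3)·8 = 15/2.
Expected payoff of Mid: (1/6)·2 + (1/2)·2 + (1/3)·6 = 10/3.
Expected payoff of High: (1/6)·4 + (1/2)·0 + (1/3)·2 = 4/3.
The largest is 15/2, so the kicker's best response is Low.

Low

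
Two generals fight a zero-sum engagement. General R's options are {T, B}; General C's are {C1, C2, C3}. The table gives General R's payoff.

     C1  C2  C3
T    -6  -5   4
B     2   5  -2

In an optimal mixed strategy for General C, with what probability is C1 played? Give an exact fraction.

Row minima: T → -6, B → -2; maximin = -2.
Column maxima: C1 → 2, C2 → 5, C3 → 4; minimax = 2.
-2 ≠ 2, so there is no saddle point; optimal play is mixed.
C2 is strictly dominated by C1 (it gives General R strictly more in every row), so General C never plays it.
On the remaining 2×2 (T, B vs C1, C3):
Let General R play T with probability p. Expected payoff against C1: (-6)p + 2(1−p) = −8p + 2; against C3: 4p + (-2)(1−p) = 6p − 2.
Setting these equal: −8p + 2 = 6p − 2 ⇒ −14p = -4 ⇒ p = 2/7, and the value is (-8)·(2/7) + 2 = -2/7.
For General C: with q = P(C1), equating T's and B's payoffs gives −10q + 4 = 4q − 2 ⇒ q = 3/7.

3/7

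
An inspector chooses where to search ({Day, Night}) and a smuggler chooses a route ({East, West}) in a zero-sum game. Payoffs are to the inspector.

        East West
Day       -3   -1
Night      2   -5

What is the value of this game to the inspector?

-17/9

Row minima: Day → -3, Night → -5; maximin = -3.
Column maxima: East → 2, West → -1; minimax = -1.
-3 ≠ -1, so there is no saddle point; optimal play is mixed.
Let the inspector play Day with probability p. Expected payoff against East: (-3)p + 2(1−p) = −5p + 2; against West: (-1)p + (-5)(1−p) = 4p − 5.
Setting these equal: −5p + 2 = 4p − 5 ⇒ −9p = -7 ⇒ p = 7/9, and the value is (-5)·(7/9) + 2 = -17/9.
For the smuggler: with q = P(East), equating Day's and Night's payoffs gives −2q − 1 = 7q − 5 ⇒ q = 4/9.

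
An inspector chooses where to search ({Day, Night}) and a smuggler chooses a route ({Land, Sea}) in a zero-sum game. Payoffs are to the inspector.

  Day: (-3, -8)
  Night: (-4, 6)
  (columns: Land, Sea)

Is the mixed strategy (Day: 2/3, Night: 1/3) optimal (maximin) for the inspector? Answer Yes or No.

Against Land this mix gives (2/3)·(-3) + (1/3)·(-4) = -10/3.
Against Sea this mix gives (2/3)·(-8) + (1/3)·6 = -10/3.
All of the smuggler's active replies (Land, Sea) yield -10/3, and no column does worse for the inspector. The mix makes the smuggler indifferent and guarantees -10/3, so it is optimal.

Yes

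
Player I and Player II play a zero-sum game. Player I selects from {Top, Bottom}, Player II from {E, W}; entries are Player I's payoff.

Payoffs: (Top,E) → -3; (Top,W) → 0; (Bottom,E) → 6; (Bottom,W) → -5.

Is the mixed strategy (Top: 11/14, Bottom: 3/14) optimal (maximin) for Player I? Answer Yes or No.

Yes

Against E this mix gives (11/14)·(-3) + (3/14)·6 = -15/14.
Against W this mix gives (11/14)·0 + (3/14)·(-5) = -15/14.
All of Player II's active replies (E, W) yield -15/14, and no column does worse for Player I. The mix makes Player II indifferent and guarantees -15/14, so it is optimal.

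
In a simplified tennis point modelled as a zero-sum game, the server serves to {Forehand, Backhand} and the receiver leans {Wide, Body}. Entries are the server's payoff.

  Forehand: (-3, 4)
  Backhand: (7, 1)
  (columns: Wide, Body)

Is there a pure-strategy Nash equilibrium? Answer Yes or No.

Row minima: Forehand → -3, Backhand → 1; maximin = 1.
Column maxima: Wide → 7, Body → 4; minimax = 4.
1 ≠ 4, so no pure-strategy equilibrium exists.

No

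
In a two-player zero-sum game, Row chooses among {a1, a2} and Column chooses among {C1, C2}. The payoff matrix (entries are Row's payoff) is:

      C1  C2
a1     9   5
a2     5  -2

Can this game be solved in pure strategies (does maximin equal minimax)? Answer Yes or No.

Yes

Row minima: a1 → 5, a2 → -2; maximin = 5.
Column maxima: C1 → 9, C2 → 5; minimax = 5.
maximin = minimax = 5, so a saddle point exists.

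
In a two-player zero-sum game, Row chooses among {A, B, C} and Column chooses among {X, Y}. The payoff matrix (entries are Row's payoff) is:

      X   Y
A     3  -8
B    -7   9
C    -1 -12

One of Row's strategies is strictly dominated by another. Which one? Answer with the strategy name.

C

A gives a strictly higher payoff than C against every column: 3 > -1, -8 > -12.
So C is strictly dominated and Row never plays it.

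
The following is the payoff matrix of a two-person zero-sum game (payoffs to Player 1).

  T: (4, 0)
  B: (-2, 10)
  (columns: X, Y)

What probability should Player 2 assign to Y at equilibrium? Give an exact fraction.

Row minima: T → 0, B → -2; maximin = 0.
Column maxima: X → 4, Y → 10; minimax = 4.
0 ≠ 4, so there is no saddle point; optimal play is mixed.
Let Player 1 play T with probability p. Expected payoff against X: 4p + (-2)(1−p) = 6p − 2; against Y: 0p + 10(1−p) = −10p + 10.
Setting these equal: 6p − 2 = −10p + 10 ⇒ 16p = 12 ⇒ p = 3/4, and the value is (6)·(3/4) − 2 = 5/2.
For Player 2: with q = P(X), equating T's and B's payoffs gives 4q = −12q + 10 ⇒ q = 5/8.

3/8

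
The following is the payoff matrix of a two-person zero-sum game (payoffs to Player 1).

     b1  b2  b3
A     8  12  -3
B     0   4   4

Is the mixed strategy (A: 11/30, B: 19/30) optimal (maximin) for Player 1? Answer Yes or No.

No

Against b1 this mix gives (11/30)·8 + (19/30)·0 = 44/15.
Against b2 this mix gives (11/30)·12 + (19/30)·4 = 104/15.
Against b3 this mix gives (11/30)·(-3) + (19/30)·4 = 43/30.
Player 2 will play b3, holding Player 1 to 43/30. Shifting weight toward the row that does better against b3 would raise this floor (the equalizing mix achieves 32/15 against both b3 and b1), so the proposed strategy is not optimal.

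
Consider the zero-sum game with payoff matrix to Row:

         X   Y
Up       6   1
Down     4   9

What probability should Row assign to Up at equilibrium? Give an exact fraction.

Row minima: Up → 1, Down → 4; maximin = 4.
Column maxima: X → 6, Y → 9; minimax = 6.
4 ≠ 6, so there is no saddle point; optimal play is mixed.
Let Row play Up with probability p. Expected payoff against X: 6p + 4(1−p) = 2p + 4; against Y: 1p + 9(1−p) = −8p + 9.
Setting these equal: 2p + 4 = −8p + 9 ⇒ 10p = 5 ⇒ p = 1/2, and the value is (2)·(1/2) + 4 = 5.
For Column: with q = P(X), equating Up's and Down's payoffs gives 5q + 1 = −5q + 9 ⇒ q = 4/5.

1/2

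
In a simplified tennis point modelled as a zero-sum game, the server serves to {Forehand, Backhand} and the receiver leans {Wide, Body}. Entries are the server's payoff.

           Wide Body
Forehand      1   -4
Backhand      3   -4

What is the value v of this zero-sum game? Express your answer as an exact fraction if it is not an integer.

-4

Row minima: Forehand → -4, Backhand → -4; maximin = -4.
Column maxima: Wide → 3, Body → -4; minimax = -4.
Since maximin = minimax = -4, there is a saddle point and the value is -4.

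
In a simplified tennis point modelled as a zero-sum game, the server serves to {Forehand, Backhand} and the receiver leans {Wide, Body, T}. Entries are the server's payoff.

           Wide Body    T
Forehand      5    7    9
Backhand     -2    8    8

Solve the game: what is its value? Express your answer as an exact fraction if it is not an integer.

5

Row minima: Forehand → 5, Backhand → -2; maximin = 5.
Column maxima: Wide → 5, Body → 8, T → 9; minimax = 5.
Since maximin = minimax = 5, there is a saddle point and the value is 5.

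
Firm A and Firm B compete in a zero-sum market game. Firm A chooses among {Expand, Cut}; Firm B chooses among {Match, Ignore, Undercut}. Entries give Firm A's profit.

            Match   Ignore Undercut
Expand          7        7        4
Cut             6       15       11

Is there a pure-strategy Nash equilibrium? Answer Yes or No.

Row minima: Expand → 4, Cut → 6; maximin = 6.
Column maxima: Match → 7, Ignore → 15, Undercut → 11; minimax = 7.
6 ≠ 7, so no pure-strategy equilibrium exists.

No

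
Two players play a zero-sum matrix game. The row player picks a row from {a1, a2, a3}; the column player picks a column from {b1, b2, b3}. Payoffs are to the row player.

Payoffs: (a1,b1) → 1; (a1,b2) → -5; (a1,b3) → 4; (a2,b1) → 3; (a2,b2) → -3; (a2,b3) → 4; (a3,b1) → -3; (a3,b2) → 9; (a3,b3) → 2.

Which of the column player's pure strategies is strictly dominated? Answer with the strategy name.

b1 holds the row player's payoff strictly below b3 in every row: 1 < 4, 3 < 4, -3 < 2.
So b3 is strictly dominated for the column player.

b3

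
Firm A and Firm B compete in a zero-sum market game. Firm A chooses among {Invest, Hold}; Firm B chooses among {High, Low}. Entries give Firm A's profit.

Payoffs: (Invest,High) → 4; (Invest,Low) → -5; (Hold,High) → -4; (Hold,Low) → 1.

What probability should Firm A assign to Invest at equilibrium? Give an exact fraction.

5/14

Row minima: Invest → -5, Hold → -4; maximin = -4.
Column maxima: High → 4, Low → 1; minimax = 1.
-4 ≠ 1, so there is no saddle point; optimal play is mixed.
Let Firm A play Invest with probability p. Expected payoff against High: 4p + (-4)(1−p) = 8p − 4; against Low: (-5)p + 1(1−p) = −6p + 1.
Setting these equal: 8p − 4 = −6p + 1 ⇒ 14p = 5 ⇒ p = 5/14, and the value is (8)·(5/14) − 4 = -8/7.
For Firm B: with q = P(High), equating Invest's and Hold's payoffs gives 9q − 5 = −5q + 1 ⇒ q = 3/7.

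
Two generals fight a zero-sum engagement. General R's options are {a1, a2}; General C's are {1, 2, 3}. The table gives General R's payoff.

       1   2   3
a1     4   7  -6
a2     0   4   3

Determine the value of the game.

Row minima: a1 → -6, a2 → 0; maximin = 0.
Column maxima: 1 → 4, 2 → 7, 3 → 3; minimax = 3.
0 ≠ 3, so there is no saddle point; optimal play is mixed.
2 is strictly dominated by 1 (it gives General R strictly more in every row), so General C never plays it.
On the remaining 2×2 (a1, a2 vs 1, 3):
Let General R play a1 with probability p. Expected payoff against 1: 4p + 0(1−p) = 4p; against 3: (-6)p + 3(1−p) = −9p + 3.
Setting these equal: 4p = −9p + 3 ⇒ 13p = 3 ⇒ p = 3/13, and the value is (4)·(3/13) = 12/13.
For General C: with q = P(1), equating a1's and a2's payoffs gives 10q − 6 = −3q + 3 ⇒ q = 9/13.

12/13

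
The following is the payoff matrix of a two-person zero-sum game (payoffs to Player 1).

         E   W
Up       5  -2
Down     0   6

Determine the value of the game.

Row minima: Up → -2, Down → 0; maximin = 0.
Column maxima: E → 5, W → 6; minimax = 5.
0 ≠ 5, so there is no saddle point; optimal play is mixed.
Let Player 1 play Up with probability p. Expected payoff against E: 5p + 0(1−p) = 5p; against W: (-2)p + 6(1−p) = −8p + 6.
Setting these equal: 5p = −8p + 6 ⇒ 13p = 6 ⇒ p = 6/13, and the value is (5)·(6/13) = 30/13.
For Player 2: with q = P(E), equating Up's and Down's payoffs gives 7q − 2 = −6q + 6 ⇒ q = 8/13.

30/13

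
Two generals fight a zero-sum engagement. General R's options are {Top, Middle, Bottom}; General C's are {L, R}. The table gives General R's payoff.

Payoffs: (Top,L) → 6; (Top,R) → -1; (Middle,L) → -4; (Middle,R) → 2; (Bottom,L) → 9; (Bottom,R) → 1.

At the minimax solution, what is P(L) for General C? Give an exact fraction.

1/14

Row minima: Top → -1, Middle → -4, Bottom → 1; maximin = 1.
Column maxima: L → 9, R → 2; minimax = 2.
1 ≠ 2, so there is no saddle point; optimal play is mixed.
Top is strictly dominated by Bottom, so General R never plays it.
On the remaining 2×2 (Middle, Bottom vs L, R):
Let General R play Middle with probability p. Expected payoff against L: (-4)p + 9(1−p) = −13p + 9; against R: 2p + 1(1−p) = p + 1.
Setting these equal: −13p + 9 = p + 1 ⇒ −14p = -8 ⇒ p = 4/7, and the value is (-13)·(4/7) + 9 = 11/7.
For General C: with q = P(L), equating Middle's and Bottom's payoffs gives −6q + 2 = 8q + 1 ⇒ q = 1/14.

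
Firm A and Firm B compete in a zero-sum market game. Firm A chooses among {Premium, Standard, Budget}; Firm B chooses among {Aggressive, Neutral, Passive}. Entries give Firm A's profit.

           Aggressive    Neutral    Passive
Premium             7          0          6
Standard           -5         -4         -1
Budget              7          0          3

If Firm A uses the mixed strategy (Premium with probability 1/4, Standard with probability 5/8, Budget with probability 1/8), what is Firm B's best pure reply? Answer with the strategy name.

If Firm B plays Aggressive, Firm A's expected payoff is (1/4)·7 + (5/8)·(-5) + (1/8)·7 = -1/2.
If Firm B plays Neutral, Firm A's expected payoff is (1/4)·0 + (5/8)·(-4) + (1/8)·0 = -5/2.
If Firm B plays Passive, Firm A's expected payoff is (1/4)·6 + (5/8)·(-1) + (1/8)·3 = 5/4.
Firm B minimizes Firm A's payoff; the smallest is -5/2, so the best response is Neutral.

Neutral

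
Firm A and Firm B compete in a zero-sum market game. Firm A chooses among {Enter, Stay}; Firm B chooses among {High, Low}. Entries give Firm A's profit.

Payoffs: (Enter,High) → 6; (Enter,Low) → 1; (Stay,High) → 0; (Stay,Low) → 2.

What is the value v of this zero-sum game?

Row minima: Enter → 1, Stay → 0; maximin = 1.
Column maxima: High → 6, Low → 2; minimax = 2.
1 ≠ 2, so there is no saddle point; optimal play is mixed.
Let Firm A play Enter with probability p. Expected payoff against High: 6p + 0(1−p) = 6p; against Low: 1p + 2(1−p) = −p + 2.
Setting these equal: 6p = −p + 2 ⇒ 7p = 2 ⇒ p = 2/7, and the value is (6)·(2/7) = 12/7.
For Firm B: with q = P(High), equating Enter's and Stay's payoffs gives 5q + 1 = −2q + 2 ⇒ q = 1/7.

12/7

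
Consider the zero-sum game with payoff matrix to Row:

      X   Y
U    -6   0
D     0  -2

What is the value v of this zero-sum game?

-3/2

Row minima: U → -6, D → -2; maximin = -2.
Column maxima: X → 0, Y → 0; minimax = 0.
-2 ≠ 0, so there is no saddle point; optimal play is mixed.
Let Row play U with probability p. Expected payoff against X: (-6)p + 0(1−p) = −6p; against Y: 0p + (-2)(1−p) = 2p − 2.
Setting these equal: −6p = 2p − 2 ⇒ −8p = -2 ⇒ p = 1/4, and the value is (-6)·(1/4) = -3/2.
For Column: with q = P(X), equating U's and D's payoffs gives −6q = 2q − 2 ⇒ q = 1/4.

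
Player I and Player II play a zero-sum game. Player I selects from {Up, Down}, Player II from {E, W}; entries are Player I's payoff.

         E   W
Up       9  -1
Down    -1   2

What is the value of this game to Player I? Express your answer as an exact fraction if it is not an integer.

Row minima: Up → -1, Down → -1; maximin = -1.
Column maxima: E → 9, W → 2; minimax = 2.
-1 ≠ 2, so there is no saddle point; optimal play is mixed.
Let Player I play Up with probability p. Expected payoff against E: 9p + (-1)(1−p) = 10p − 1; against W: (-1)p + 2(1−p) = −3p + 2.
Setting these equal: 10p − 1 = −3p + 2 ⇒ 13p = 3 ⇒ p = 3/13, and the value is (10)·(3/13) − 1 = 17/13.
For Player II: with q = P(E), equating Up's and Down's payoffs gives 10q − 1 = −3q + 2 ⇒ q = 3/13.

17/13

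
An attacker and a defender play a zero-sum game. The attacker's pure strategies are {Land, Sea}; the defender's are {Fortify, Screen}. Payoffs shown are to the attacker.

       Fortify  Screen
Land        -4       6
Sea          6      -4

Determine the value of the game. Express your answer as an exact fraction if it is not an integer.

Row minima: Land → -4, Sea → -4; maximin = -4.
Column maxima: Fortify → 6, Screen → 6; minimax = 6.
-4 ≠ 6, so there is no saddle point; optimal play is mixed.
Let the attacker play Land with probability p. Expected payoff against Fortify: (-4)p + 6(1−p) = −10p + 6; against Screen: 6p + (-4)(1−p) = 10p − 4.
Setting these equal: −10p + 6 = 10p − 4 ⇒ −20p = -10 ⇒ p = 1/2, and the value is (-10)·(1/2) + 6 = 1.
For the defender: with q = P(Fortify), equating Land's and Sea's payoffs gives −10q + 6 = 10q − 4 ⇒ q = 1/2.

1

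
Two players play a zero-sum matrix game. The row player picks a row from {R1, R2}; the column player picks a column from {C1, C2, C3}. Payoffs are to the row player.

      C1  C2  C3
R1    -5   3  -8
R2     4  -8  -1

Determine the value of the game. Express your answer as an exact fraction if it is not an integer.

-67/18

Row minima: R1 → -8, R2 → -8; maximin = -8.
Column maxima: C1 → 4, C2 → 3, C3 → -1; minimax = -1.
-8 ≠ -1, so there is no saddle point; optimal play is mixed.
C1 is strictly dominated by C3 (it gives the row player strictly more in every row), so the column player never plays it.
On the remaining 2×2 (R1, R2 vs C2, C3):
Let the row player play R1 with probability p. Expected payoff against C2: 3p + (-8)(1−p) = 11p − 8; against C3: (-8)p + (-1)(1−p) = −7p − 1.
Setting these equal: 11p − 8 = −7p − 1 ⇒ 18p = 7 ⇒ p = 7/18, and the value is (11)·(7/18) − 8 = -67/18.
For the column player: with q = P(C2), equating R1's and R2's payoffs gives 11q − 8 = −7q − 1 ⇒ q = 7/18.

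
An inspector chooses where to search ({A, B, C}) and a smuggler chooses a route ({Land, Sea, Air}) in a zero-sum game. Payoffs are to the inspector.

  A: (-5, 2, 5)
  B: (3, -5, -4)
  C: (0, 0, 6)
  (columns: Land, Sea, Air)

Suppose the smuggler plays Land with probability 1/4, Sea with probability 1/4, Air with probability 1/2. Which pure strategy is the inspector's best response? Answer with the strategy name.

Expected payoff of A: (1/4)·(-5) + (1/4)·2 + (1/2)·5 = 7/4.
Expected payoff of B: (1/4)·3 + (1/4)·(-5) + (1/2)·(-4) = -5/2.
Expected payoff of C: (1/4)·0 + (1/4)·0 + (1/2)·6 = 3.
The largest is 3, so the inspector's best response is C.

C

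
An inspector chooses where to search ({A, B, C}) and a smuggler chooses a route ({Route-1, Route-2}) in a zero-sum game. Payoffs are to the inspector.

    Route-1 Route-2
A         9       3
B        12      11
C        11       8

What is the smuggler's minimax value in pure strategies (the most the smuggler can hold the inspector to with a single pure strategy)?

11

Column maxima: Route-1 → 12, Route-2 → 11.
The smallest of these is 11.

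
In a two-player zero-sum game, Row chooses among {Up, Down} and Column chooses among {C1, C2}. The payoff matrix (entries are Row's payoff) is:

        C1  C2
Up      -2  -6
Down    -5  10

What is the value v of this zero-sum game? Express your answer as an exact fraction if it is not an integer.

Row minima: Up → -6, Down → -5; maximin = -5.
Column maxima: C1 → -2, C2 → 10; minimax = -2.
-5 ≠ -2, so there is no saddle point; optimal play is mixed.
Let Row play Up with probability p. Expected payoff against C1: (-2)p + (-5)(1−p) = 3p − 5; against C2: (-6)p + 10(1−p) = −16p + 10.
Setting these equal: 3p − 5 = −16p + 10 ⇒ 19p = 15 ⇒ p = 15/19, and the value is (3)·(15/19) − 5 = -50/19.
For Column: with q = P(C1), equating Up's and Down's payoffs gives 4q − 6 = −15q + 10 ⇒ q = 16/19.

-50/19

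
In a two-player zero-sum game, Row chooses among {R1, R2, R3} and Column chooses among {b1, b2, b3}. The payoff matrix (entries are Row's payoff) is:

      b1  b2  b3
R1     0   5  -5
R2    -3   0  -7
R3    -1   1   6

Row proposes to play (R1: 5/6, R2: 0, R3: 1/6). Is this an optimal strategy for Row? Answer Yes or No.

Against b1 this mix gives (5/6)·0 + (1/6)·(-1) = -1/6.
Against b2 this mix gives (5/6)·5 + (1/6)·1 = 13/3.
Against b3 this mix gives (5/6)·(-5) + (1/6)·6 = -19/6.
Column will play b3, holding Row to -19/6. Shifting weight toward the row that does better against b3 would raise this floor (the equalizing mix achieves -5/12 against both b3 and b1), so the proposed strategy is not optimal.

No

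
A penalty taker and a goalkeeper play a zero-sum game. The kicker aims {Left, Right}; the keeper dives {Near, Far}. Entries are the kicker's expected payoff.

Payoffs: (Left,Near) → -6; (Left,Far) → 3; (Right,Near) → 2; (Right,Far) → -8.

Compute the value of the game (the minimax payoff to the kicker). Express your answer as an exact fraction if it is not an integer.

Row minima: Left → -6, Right → -8; maximin = -6.
Column maxima: Near → 2, Far → 3; minimax = 2.
-6 ≠ 2, so there is no saddle point; optimal play is mixed.
Let the kicker play Left with probability p. Expected payoff against Near: (-6)p + 2(1−p) = −8p + 2; against Far: 3p + (-8)(1−p) = 11p − 8.
Setting these equal: −8p + 2 = 11p − 8 ⇒ −19p = -10 ⇒ p = 10/19, and the value is (-8)·(10/19) + 2 = -42/19.
For the keeper: with q = P(Near), equating Left's and Right's payoffs gives −9q + 3 = 10q − 8 ⇒ q = 11/19.

-42/19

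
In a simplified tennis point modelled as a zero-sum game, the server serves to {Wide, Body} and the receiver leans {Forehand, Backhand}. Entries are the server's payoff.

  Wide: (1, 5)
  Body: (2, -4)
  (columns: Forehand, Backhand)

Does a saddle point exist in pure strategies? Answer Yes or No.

No

Row minima: Wide → 1, Body → -4; maximin = 1.
Column maxima: Forehand → 2, Backhand → 5; minimax = 2.
1 ≠ 2, so no pure-strategy equilibrium exists.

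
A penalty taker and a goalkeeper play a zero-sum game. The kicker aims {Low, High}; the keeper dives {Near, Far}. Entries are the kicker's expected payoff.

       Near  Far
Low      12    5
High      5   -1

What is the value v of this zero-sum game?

5

Row minima: Low → 5, High → -1; maximin = 5.
Column maxima: Near → 12, Far → 5; minimax = 5.
Since maximin = minimax = 5, there is a saddle point and the value is 5.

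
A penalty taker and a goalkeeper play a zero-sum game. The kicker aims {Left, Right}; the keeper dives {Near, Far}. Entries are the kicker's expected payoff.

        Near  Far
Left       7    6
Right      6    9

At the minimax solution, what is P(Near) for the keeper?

3/4

Row minima: Left → 6, Right → 6; maximin = 6.
Column maxima: Near → 7, Far → 9; minimax = 7.
6 ≠ 7, so there is no saddle point; optimal play is mixed.
Let the kicker play Left with probability p. Expected payoff against Near: 7p + 6(1−p) = p + 6; against Far: 6p + 9(1−p) = −3p + 9.
Setting these equal: p + 6 = −3p + 9 ⇒ 4p = 3 ⇒ p = 3/4, and the value is (1)·(3/4) + 6 = 27/4.
For the keeper: with q = P(Near), equating Left's and Right's payoffs gives q + 6 = −3q + 9 ⇒ q = 3/4.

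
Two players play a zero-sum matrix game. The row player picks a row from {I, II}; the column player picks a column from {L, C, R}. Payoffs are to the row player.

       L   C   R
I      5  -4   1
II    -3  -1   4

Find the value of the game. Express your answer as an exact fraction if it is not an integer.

-17/11

Row minima: I → -4, II → -3; maximin = -3.
Column maxima: L → 5, C → -1, R → 4; minimax = -1.
-3 ≠ -1, so there is no saddle point; optimal play is mixed.
R is strictly dominated by C (it gives the row player strictly more in every row), so the column player never plays it.
On the remaining 2×2 (I, II vs L, C):
Let the row player play I with probability p. Expected payoff against L: 5p + (-3)(1−p) = 8p − 3; against C: (-4)p + (-1)(1−p) = −3p − 1.
Setting these equal: 8p − 3 = −3p − 1 ⇒ 11p = 2 ⇒ p = 2/11, and the value is (8)·(2/11) − 3 = -17/11.
For the column player: with q = P(L), equating I's and II's payoffs gives 9q − 4 = −2q − 1 ⇒ q = 3/11.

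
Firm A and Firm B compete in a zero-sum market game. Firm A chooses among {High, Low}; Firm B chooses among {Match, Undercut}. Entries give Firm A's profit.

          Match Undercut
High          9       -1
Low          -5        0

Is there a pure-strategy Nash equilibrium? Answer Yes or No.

Row minima: High → -1, Low → -5; maximin = -1.
Column maxima: Match → 9, Undercut → 0; minimax = 0.
-1 ≠ 0, so no pure-strategy equilibrium exists.

No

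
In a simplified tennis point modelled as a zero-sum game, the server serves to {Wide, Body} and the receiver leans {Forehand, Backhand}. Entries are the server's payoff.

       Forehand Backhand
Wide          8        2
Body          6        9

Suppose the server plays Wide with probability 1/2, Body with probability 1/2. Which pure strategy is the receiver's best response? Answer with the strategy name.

Backhand

If the receiver plays Forehand, the server's expected payoff is (1/2)·8 + (1/2)·6 = 7.
If the receiver plays Backhand, the server's expected payoff is (1/2)·2 + (1/2)·9 = 11/2.
The receiver minimizes the server's payoff; the smallest is 11/2, so the best response is Backhand.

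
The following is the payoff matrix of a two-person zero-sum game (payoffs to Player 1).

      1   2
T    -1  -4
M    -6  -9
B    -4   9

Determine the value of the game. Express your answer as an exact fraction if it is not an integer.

Row minima: T → -4, M → -9, B → -4; maximin = -4.
Column maxima: 1 → -1, 2 → 9; minimax = -1.
-4 ≠ -1, so there is no saddle point; optimal play is mixed.
M is strictly dominated by T, so Player 1 never plays it.
On the remaining 2×2 (T, B vs 1, 2):
Let Player 1 play T with probability p. Expected payoff against 1: (-1)p + (-4)(1−p) = 3p − 4; against 2: (-4)p + 9(1−p) = −13p + 9.
Setting these equal: 3p − 4 = −13p + 9 ⇒ 16p = 13 ⇒ p = 13/16, and the value is (3)·(13/16) − 4 = -25/16.
For Player 2: with q = P(1), equating T's and B's payoffs gives 3q − 4 = −13q + 9 ⇒ q = 13/16.

-25/16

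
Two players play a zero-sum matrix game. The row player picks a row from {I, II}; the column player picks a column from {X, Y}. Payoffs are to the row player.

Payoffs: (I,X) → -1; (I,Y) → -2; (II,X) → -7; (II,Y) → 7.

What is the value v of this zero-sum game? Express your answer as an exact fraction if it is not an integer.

-7/5

Row minima: I → -2, II → -7; maximin = -2.
Column maxima: X → -1, Y → 7; minimax = -1.
-2 ≠ -1, so there is no saddle point; optimal play is mixed.
Let the row player play I with probability p. Expected payoff against X: (-1)p + (-7)(1−p) = 6p − 7; against Y: (-2)p + 7(1−p) = −9p + 7.
Setting these equal: 6p − 7 = −9p + 7 ⇒ 15p = 14 ⇒ p = 14/15, and the value is (6)·(14/15) − 7 = -7/5.
For the column player: with q = P(X), equating I's and II's payoffs gives q − 2 = −14q + 7 ⇒ q = 3/5.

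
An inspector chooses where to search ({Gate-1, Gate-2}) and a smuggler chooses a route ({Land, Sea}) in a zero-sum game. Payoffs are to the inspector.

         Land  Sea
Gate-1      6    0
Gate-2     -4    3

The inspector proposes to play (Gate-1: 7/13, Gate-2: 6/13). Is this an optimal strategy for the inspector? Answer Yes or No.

Yes

Against Land this mix gives (7/13)·6 + (6/13)·(-4) = 18/13.
Against Sea this mix gives (7/13)·0 + (6/13)·3 = 18/13.
All of the smuggler's active replies (Land, Sea) yield 18/13, and no column does worse for the inspector. The mix makes the smuggler indifferent and guarantees 18/13, so it is optimal.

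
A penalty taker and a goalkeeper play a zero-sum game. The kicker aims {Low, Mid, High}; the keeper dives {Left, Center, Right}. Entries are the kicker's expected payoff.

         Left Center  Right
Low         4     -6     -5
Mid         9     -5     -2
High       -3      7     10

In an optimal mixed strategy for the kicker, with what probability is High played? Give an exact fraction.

7/12

Row minima: Low → -6, Mid → -5, High → -3; maximin = -3.
Column maxima: Left → 9, Center → 7, Right → 10; minimax = 7.
-3 ≠ 7, so there is no saddle point; optimal play is mixed.
Low is strictly dominated by Mid, so the kicker never plays it.
Right is strictly dominated by Center (it gives the kicker strictly more in every row), so the keeper never plays it.
On the remaining 2×2 (Mid, High vs Left, Center):
Let the kicker play Mid with probability p. Expected payoff against Left: 9p + (-3)(1−p) = 12p − 3; against Center: (-5)p + 7(1−p) = −12p + 7.
Setting these equal: 12p − 3 = −12p + 7 ⇒ 24p = 10 ⇒ p = 5/12, and the value is (12)·(5/12) − 3 = 2.
For the keeper: with q = P(Left), equating Mid's and High's payoffs gives 14q − 5 = −10q + 7 ⇒ q = 1/2.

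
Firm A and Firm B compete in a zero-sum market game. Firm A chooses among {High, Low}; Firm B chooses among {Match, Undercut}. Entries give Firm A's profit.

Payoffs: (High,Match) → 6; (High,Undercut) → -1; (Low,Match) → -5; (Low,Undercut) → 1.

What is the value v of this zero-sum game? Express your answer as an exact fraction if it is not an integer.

1/13

Row minima: High → -1, Low → -5; maximin = -1.
Column maxima: Match → 6, Undercut → 1; minimax = 1.
-1 ≠ 1, so there is no saddle point; optimal play is mixed.
Let Firm A play High with probability p. Expected payoff against Match: 6p + (-5)(1−p) = 11p − 5; against Undercut: (-1)p + 1(1−p) = −2p + 1.
Setting these equal: 11p − 5 = −2p + 1 ⇒ 13p = 6 ⇒ p = 6/13, and the value is (11)·(6/13) − 5 = 1/13.
For Firm B: with q = P(Match), equating High's and Low's payoffs gives 7q − 1 = −6q + 1 ⇒ q = 2/13.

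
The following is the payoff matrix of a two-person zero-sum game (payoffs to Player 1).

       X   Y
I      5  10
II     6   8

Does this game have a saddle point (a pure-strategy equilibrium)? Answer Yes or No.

Yes

Row minima: I → 5, II → 6; maximin = 6.
Column maxima: X → 6, Y → 10; minimax = 6.
maximin = minimax = 6, so a saddle point exists.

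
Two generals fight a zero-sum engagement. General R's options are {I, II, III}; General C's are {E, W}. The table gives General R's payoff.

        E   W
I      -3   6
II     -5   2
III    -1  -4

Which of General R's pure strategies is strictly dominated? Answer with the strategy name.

I gives a strictly higher payoff than II against every column: -3 > -5, 6 > 2.
So II is strictly dominated and General R never plays it.

II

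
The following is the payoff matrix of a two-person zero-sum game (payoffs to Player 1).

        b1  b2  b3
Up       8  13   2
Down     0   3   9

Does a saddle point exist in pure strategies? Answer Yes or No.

Row minima: Up → 2, Down → 0; maximin = 2.
Column maxima: b1 → 8, b2 → 13, b3 → 9; minimax = 8.
2 ≠ 8, so no pure-strategy equilibrium exists.

No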